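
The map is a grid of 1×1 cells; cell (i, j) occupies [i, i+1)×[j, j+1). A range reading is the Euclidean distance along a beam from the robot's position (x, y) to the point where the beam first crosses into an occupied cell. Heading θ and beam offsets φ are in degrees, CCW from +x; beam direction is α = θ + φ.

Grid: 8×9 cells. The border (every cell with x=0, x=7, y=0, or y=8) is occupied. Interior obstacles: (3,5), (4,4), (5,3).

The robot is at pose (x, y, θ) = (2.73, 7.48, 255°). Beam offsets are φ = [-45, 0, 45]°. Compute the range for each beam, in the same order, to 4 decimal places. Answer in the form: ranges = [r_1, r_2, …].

ranges = [1.9976, 6.6842, 1.7090]

beam 1: φ=-45°, α=210°
  dir = (cos 210°, sin 210°) = (-0.8660, -0.5000); from cell (2,7)
  next x-line at t=0.8429, next y-line at t=0.9600; Δt_x=1.1547, Δt_y=2.0000
    x: enter (1,7) at t=0.8429
    y: enter (1,6) at t=0.9600
    x: enter (0,6) at t=1.9976 ← occupied
  → r_1 = 1.9976
beam 2: φ=0°, α=255°
  dir = (cos 255°, sin 255°) = (-0.2588, -0.9659); from cell (2,7)
  next x-line at t=2.8205, next y-line at t=0.4969; Δt_x=3.8637, Δt_y=1.0353
    y: enter (2,6) at t=0.4969
    y: enter (2,5) at t=1.5322
    y: enter (2,4) at t=2.5675
    x: enter (1,4) at t=2.8205
    y: enter (1,3) at t=3.6028
    y: enter (1,2) at t=4.6380
    y: enter (1,1) at t=5.6733
    x: enter (0,1) at t=6.6842 ← occupied
  → r_2 = 6.6842
beam 3: φ=45°, α=300°
  dir = (cos 300°, sin 300°) = (0.5000, -0.8660); from cell (2,7)
  next x-line at t=0.5400, next y-line at t=0.5543; Δt_x=2.0000, Δt_y=1.1547
    x: enter (3,7) at t=0.5400
    y: enter (3,6) at t=0.5543
    y: enter (3,5) at t=1.7090 ← occupied
  → r_3 = 1.7090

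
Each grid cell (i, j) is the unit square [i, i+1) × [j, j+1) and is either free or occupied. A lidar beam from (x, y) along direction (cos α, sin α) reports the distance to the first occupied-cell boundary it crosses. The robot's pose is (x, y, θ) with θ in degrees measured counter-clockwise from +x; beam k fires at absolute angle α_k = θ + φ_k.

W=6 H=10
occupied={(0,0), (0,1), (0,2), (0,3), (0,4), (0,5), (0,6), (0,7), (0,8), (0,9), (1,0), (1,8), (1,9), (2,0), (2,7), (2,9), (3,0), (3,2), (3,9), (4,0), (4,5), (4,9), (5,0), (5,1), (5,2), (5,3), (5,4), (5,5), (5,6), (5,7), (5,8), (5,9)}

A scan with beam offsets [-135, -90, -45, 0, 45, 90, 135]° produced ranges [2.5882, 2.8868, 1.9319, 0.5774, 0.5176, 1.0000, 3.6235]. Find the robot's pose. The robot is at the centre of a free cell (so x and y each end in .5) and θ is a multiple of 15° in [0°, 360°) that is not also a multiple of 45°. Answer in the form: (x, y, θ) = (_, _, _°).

(x, y, θ) = (1.5, 4.5, 150°)

Enumerate (i+0.5, j+0.5, θ) over the 28 free cells and 16 admissible headings. For each, cast all 7 beams and compare to the given ranges.
  (2.5, 2.5, 15°): beam 1 = 1.7321 ≠ 2.5882 ✗
  (2.5, 6.5, 120°): beam 1 = 1.9319 ≠ 2.5882 ✗
  (3.5, 4.5, 105°): beam 1 = 1.7321 ≠ 2.5882 ✗
  (3.5, 6.5, 285°): beam 1 = 1.0000 ≠ 2.5882 ✗
  …
  (1.5, 4.5, 150°): r_1=2.5882, r_2=2.8868, r_3=1.9319, r_4=0.5774, r_5=0.5176, r_6=1.0000, r_7=3.6235 — all match ✓
Only this pose fits every beam.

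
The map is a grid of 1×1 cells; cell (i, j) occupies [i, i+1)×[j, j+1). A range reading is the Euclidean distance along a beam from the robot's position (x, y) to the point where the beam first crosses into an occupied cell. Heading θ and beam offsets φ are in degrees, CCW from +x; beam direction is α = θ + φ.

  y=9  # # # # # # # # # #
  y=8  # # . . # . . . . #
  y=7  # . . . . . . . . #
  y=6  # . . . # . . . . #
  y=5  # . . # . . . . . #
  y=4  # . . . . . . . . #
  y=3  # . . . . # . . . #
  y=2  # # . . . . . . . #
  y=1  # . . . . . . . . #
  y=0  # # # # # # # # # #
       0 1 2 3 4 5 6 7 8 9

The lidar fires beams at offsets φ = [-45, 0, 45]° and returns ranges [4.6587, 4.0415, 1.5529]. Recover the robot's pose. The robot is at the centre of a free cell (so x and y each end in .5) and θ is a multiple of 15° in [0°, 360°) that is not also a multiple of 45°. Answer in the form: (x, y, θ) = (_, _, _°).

Candidates: 58 free-cell centres × 16 headings = 928 poses. Raycast each; keep the one whose scan matches to 4 dp.
  (3.5, 8.5, 300°): beam 1 = 5.7956 ≠ 4.6587 ✗
  (3.5, 2.5, 60°): beam 1 = 1.9319 ≠ 4.6587 ✗
  (2.5, 4.5, 240°): beam 1 = 1.5529 ≠ 4.6587 ✗
  (5.5, 6.5, 30°): beam 1 = 3.6235 ≠ 4.6587 ✗
  …
  (1.5, 5.5, 330°): r_1=4.6587, r_2=4.0415, r_3=1.5529 — all match ✓
Unique over the lattice → pose = (1.5, 5.5, 330°).

(x, y, θ) = (1.5, 5.5, 330°)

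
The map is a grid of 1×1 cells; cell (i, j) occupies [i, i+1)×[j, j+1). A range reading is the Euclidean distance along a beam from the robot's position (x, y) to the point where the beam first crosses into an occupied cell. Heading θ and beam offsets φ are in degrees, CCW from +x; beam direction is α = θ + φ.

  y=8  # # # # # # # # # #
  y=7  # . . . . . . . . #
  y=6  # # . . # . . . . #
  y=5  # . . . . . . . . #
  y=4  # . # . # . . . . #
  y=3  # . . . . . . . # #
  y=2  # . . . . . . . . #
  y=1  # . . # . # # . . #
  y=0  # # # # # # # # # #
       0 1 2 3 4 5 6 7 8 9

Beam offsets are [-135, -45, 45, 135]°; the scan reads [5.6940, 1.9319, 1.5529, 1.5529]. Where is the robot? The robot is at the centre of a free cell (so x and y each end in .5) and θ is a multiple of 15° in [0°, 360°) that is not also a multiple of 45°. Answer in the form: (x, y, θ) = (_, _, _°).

(x, y, θ) = (7.5, 2.5, 240°)

Candidates: 48 free-cell centres × 16 headings = 768 poses. Raycast each; keep the one whose scan matches to 4 dp.
  (5.5, 6.5, 60°): beam 1 = 4.6587 ≠ 5.6940 ✗
  (6.5, 3.5, 105°): beam 1 = 2.8868 ≠ 5.6940 ✗
  (8.5, 2.5, 210°): beam 1 = 0.5176 ≠ 5.6940 ✗
  (7.5, 5.5, 75°): beam 1 = 1.7321 ≠ 5.6940 ✗
  …
  (7.5, 2.5, 240°): r_1=5.6940, r_2=1.9319, r_3=1.5529, r_4=1.5529 — all match ✓
Only this pose fits every beam.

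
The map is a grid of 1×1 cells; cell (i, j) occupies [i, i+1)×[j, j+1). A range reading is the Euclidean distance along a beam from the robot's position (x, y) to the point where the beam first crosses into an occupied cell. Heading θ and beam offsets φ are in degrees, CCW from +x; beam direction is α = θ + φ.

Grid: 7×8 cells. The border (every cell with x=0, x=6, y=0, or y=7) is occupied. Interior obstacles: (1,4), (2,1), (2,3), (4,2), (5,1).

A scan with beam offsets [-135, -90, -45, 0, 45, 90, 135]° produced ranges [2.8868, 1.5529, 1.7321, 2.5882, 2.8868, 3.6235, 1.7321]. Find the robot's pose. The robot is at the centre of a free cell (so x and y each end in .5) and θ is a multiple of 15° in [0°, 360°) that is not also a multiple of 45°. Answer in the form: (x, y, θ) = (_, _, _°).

(x, y, θ) = (4.5, 4.5, 75°)

The pose lattice has 25·16 = 400 candidates. Test each by forward raycasting.
  (1.5, 5.5, 255°): beam 1 = 1.0000 ≠ 2.8868 ✗
  (4.5, 1.5, 15°): beam 1 = 0.5774 ≠ 2.8868 ✗
  (4.5, 3.5, 15°): beam 1 = 0.5774 ≠ 2.8868 ✗
  (5.5, 3.5, 30°): beam 1 = 1.5529 ≠ 2.8868 ✗
  …
  (4.5, 4.5, 75°): r_1=2.8868, r_2=1.5529, r_3=1.7321, r_4=2.5882, r_5=2.8868, r_6=3.6235, r_7=1.7321 — all match ✓
Only this pose fits every beam.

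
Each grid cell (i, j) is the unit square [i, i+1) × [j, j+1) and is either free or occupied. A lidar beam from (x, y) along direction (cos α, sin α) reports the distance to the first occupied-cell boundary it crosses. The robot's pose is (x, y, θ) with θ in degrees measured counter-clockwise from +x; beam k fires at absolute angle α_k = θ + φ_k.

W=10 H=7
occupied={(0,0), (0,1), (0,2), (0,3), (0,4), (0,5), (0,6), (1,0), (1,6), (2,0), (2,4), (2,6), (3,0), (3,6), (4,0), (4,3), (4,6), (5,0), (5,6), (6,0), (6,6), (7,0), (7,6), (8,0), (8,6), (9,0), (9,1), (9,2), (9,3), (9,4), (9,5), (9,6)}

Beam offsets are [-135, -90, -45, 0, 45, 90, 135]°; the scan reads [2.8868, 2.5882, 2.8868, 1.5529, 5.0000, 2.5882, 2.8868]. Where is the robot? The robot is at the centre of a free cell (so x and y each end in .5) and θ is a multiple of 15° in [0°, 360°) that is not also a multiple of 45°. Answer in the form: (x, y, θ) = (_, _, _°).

Candidates: 38 free-cell centres × 16 headings = 608 poses. Raycast each; keep the one whose scan matches to 4 dp.
  (8.5, 2.5, 300°): beam 1 = 3.6235 ≠ 2.8868 ✗
  (8.5, 4.5, 330°): beam 1 = 3.6235 ≠ 2.8868 ✗
  (1.5, 1.5, 330°): beam 1 = 0.5176 ≠ 2.8868 ✗
  (1.5, 1.5, 210°): beam 1 = 2.5882 ≠ 2.8868 ✗
  (1.5, 1.5, 75°): beam 1 = 0.5774 ≠ 2.8868 ✗
  …
  (6.5, 3.5, 165°): r_1=2.8868, r_2=2.5882, r_3=2.8868, r_4=1.5529, r_5=5.0000, r_6=2.5882, r_7=2.8868 — all match ✓
Only this pose fits every beam.

(x, y, θ) = (6.5, 3.5, 165°)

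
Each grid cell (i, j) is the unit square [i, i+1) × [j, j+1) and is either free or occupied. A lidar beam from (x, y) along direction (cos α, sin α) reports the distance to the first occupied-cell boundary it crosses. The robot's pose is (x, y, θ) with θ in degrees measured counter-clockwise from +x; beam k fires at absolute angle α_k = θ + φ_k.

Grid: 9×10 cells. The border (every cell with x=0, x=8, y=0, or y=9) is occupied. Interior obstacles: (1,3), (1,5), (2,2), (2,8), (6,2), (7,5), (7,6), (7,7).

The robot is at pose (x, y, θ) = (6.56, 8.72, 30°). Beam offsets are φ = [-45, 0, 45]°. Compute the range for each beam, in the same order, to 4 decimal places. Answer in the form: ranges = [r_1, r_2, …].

ranges = [1.4908, 0.5600, 0.2899]

beam 1: φ=-45°, α=345°
  d=(0.9659,-0.2588)  start (6,8)  tX=0.4555 tY=2.7819  stride 1/|dx|=1.0353 1/|dy|=3.8637
    cross x-line → (7,8), t=0.4555
    cross x-line → (8,8), t=1.4908 (wall)
  → r_1 = 1.4908
beam 2: φ=0°, α=30°
  d=(0.8660,0.5000)  start (6,8)  tX=0.5081 tY=0.5600  stride 1/|dx|=1.1547 1/|dy|=2.0000
    cross x-line → (7,8), t=0.5081
    cross y-line → (7,9), t=0.5600 (wall)
  → r_2 = 0.5600
beam 3: φ=45°, α=75°
  d=(0.2588,0.9659)  start (6,8)  tX=1.7000 tY=0.2899  stride 1/|dx|=3.8637 1/|dy|=1.0353
    cross y-line → (6,9), t=0.2899 (wall)
  → r_3 = 0.2899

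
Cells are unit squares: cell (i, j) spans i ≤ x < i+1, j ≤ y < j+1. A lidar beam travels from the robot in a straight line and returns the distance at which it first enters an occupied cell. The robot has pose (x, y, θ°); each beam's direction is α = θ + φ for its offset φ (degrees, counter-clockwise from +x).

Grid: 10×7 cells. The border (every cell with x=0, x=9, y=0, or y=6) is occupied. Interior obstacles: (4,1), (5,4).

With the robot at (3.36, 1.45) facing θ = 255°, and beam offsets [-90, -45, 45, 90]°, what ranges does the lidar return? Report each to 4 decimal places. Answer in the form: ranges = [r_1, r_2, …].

ranges = [2.4433, 0.9000, 0.5196, 0.6626]

beam 1: φ=-90°, α=165°
  dir = (cos 165°, sin 165°) = (-0.9659, 0.2588); from cell (3,1)
  next x-line at t=0.3727, next y-line at t=2.1250; Δt_x=1.0353, Δt_y=3.8637
    x: enter (2,1) at t=0.3727
    x: enter (1,1) at t=1.4080
    y: enter (1,2) at t=2.1250
    x: enter (0,2) at t=2.4433 ← occupied
  → r_1 = 2.4433
beam 2: φ=-45°, α=210°
  dir = (cos 210°, sin 210°) = (-0.8660, -0.5000); from cell (3,1)
  next x-line at t=0.4157, next y-line at t=0.9000; Δt_x=1.1547, Δt_y=2.0000
    x: enter (2,1) at t=0.4157
    y: enter (2,0) at t=0.9000 ← occupied
  → r_2 = 0.9000
beam 3: φ=45°, α=300°
  dir = (cos 300°, sin 300°) = (0.5000, -0.8660); from cell (3,1)
  next x-line at t=1.2800, next y-line at t=0.5196; Δt_x=2.0000, Δt_y=1.1547
    y: enter (3,0) at t=0.5196 ← occupied
  → r_3 = 0.5196
beam 4: φ=90°, α=345°
  dir = (cos 345°, sin 345°) = (0.9659, -0.2588); from cell (3,1)
  next x-line at t=0.6626, next y-line at t=1.7387; Δt_x=1.0353, Δt_y=3.8637
    x: enter (4,1) at t=0.6626 ← occupied
  → r_4 = 0.6626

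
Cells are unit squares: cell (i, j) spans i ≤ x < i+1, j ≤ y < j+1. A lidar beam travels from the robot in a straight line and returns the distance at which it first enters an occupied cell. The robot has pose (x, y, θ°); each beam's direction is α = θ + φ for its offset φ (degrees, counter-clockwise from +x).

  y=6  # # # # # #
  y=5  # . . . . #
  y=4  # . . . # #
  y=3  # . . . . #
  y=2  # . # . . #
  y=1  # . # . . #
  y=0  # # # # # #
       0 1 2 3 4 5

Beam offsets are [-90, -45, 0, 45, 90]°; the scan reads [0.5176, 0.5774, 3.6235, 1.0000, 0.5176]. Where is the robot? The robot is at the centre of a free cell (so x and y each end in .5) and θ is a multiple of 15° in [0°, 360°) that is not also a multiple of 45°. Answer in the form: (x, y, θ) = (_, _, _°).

The pose lattice has 17·16 = 272 candidates. Test each by forward raycasting.
  (2.5, 4.5, 60°): beam 1 = 2.8868 ≠ 0.5176 ✗
  (1.5, 1.5, 330°): beam 1 = 0.5774 ≠ 0.5176 ✗
  (3.5, 4.5, 285°): beam 1 = 2.5882 ≠ 0.5176 ✗
  (3.5, 3.5, 15°): beam 1 = 2.5882 ≠ 0.5176 ✗
  …
  (1.5, 2.5, 75°): r_1=0.5176, r_2=0.5774, r_3=3.6235, r_4=1.0000, r_5=0.5176 — all match ✓
Only this pose fits every beam.

(x, y, θ) = (1.5, 2.5, 75°)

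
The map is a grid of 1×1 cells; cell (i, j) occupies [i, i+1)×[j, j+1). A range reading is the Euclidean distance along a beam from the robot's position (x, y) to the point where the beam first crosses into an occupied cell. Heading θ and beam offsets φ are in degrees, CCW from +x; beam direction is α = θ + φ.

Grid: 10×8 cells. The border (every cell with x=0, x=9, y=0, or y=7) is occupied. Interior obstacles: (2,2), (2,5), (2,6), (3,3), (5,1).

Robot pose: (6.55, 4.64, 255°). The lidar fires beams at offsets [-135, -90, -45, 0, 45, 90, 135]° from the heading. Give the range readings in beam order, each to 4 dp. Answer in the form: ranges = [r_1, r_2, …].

ranges = [2.7251, 3.6752, 2.9445, 2.7331, 4.2031, 2.5364, 2.8290]

beam 1: φ=-135°, α=120°
  dir = (cos 120°, sin 120°) = (-0.5000, 0.8660); from cell (6,4)
  next x-line at t=1.1000, next y-line at t=0.4157; Δt_x=2.0000, Δt_y=1.1547
    y: enter (6,5) at t=0.4157
    x: enter (5,5) at t=1.1000
    y: enter (5,6) at t=1.5704
    y: enter (5,7) at t=2.7251 ← occupied
  → r_1 = 2.7251
beam 2: φ=-90°, α=165°
  dir = (cos 165°, sin 165°) = (-0.9659, 0.2588); from cell (6,4)
  next x-line at t=0.5694, next y-line at t=1.3909; Δt_x=1.0353, Δt_y=3.8637
    x: enter (5,4) at t=0.5694
    y: enter (5,5) at t=1.3909
    x: enter (4,5) at t=1.6047
    x: enter (3,5) at t=2.6400
    x: enter (2,5) at t=3.6752 ← occupied
  → r_2 = 3.6752
beam 3: φ=-45°, α=210°
  dir = (cos 210°, sin 210°) = (-0.8660, -0.5000); from cell (6,4)
  next x-line at t=0.6351, next y-line at t=1.2800; Δt_x=1.1547, Δt_y=2.0000
    x: enter (5,4) at t=0.6351
    y: enter (5,3) at t=1.2800
    x: enter (4,3) at t=1.7898
    x: enter (3,3) at t=2.9445 ← occupied
  → r_3 = 2.9445
beam 4: φ=0°, α=255°
  dir = (cos 255°, sin 255°) = (-0.2588, -0.9659); from cell (6,4)
  next x-line at t=2.1250, next y-line at t=0.6626; Δt_x=3.8637, Δt_y=1.0353
    y: enter (6,3) at t=0.6626
    y: enter (6,2) at t=1.6979
    x: enter (5,2) at t=2.1250
    y: enter (5,1) at t=2.7331 ← occupied
  → r_4 = 2.7331
beam 5: φ=45°, α=300°
  dir = (cos 300°, sin 300°) = (0.5000, -0.8660); from cell (6,4)
  next x-line at t=0.9000, next y-line at t=0.7390; Δt_x=2.0000, Δt_y=1.1547
    y: enter (6,3) at t=0.7390
    x: enter (7,3) at t=0.9000
    y: enter (7,2) at t=1.8937
    x: enter (8,2) at t=2.9000
    y: enter (8,1) at t=3.0484
    y: enter (8,0) at t=4.2031 ← occupied
  → r_5 = 4.2031
beam 6: φ=90°, α=345°
  dir = (cos 345°, sin 345°) = (0.9659, -0.2588); from cell (6,4)
  next x-line at t=0.4659, next y-line at t=2.4728; Δt_x=1.0353, Δt_y=3.8637
    x: enter (7,4) at t=0.4659
    x: enter (8,4) at t=1.5012
    y: enter (8,3) at t=2.4728
    x: enter (9,3) at t=2.5364 ← occupied
  → r_6 = 2.5364
beam 7: φ=135°, α=30°
  dir = (cos 30°, sin 30°) = (0.8660, 0.5000); from cell (6,4)
  next x-line at t=0.5196, next y-line at t=0.7200; Δt_x=1.1547, Δt_y=2.0000
    x: enter (7,4) at t=0.5196
    y: enter (7,5) at t=0.7200
    x: enter (8,5) at t=1.6743
    y: enter (8,6) at t=2.7200
    x: enter (9,6) at t=2.8290 ← occupied
  → r_7 = 2.8290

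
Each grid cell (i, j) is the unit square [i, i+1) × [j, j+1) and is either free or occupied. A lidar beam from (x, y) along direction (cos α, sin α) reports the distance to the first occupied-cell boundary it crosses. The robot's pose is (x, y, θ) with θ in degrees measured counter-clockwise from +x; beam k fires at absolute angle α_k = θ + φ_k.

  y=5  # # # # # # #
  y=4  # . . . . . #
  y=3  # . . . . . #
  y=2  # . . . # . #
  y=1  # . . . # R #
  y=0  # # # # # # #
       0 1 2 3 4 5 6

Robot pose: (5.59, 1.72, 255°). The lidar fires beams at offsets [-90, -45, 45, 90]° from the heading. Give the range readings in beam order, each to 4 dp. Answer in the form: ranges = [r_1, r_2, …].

beam 1: φ=-90°, α=165°
  cosα=-0.9659 sinα=0.2588 | (5,1) | tMaxX 0.6108 tMaxY 1.0818 | tΔX 1.0353 tΔY 3.8637
    t=0.6108 [x] (4,1) — stop
  → r_1 = 0.6108
beam 2: φ=-45°, α=210°
  cosα=-0.8660 sinα=-0.5000 | (5,1) | tMaxX 0.6813 tMaxY 1.4400 | tΔX 1.1547 tΔY 2.0000
    t=0.6813 [x] (4,1) — stop
  → r_2 = 0.6813
beam 3: φ=45°, α=300°
  cosα=0.5000 sinα=-0.8660 | (5,1) | tMaxX 0.8200 tMaxY 0.8314 | tΔX 2.0000 tΔY 1.1547
    t=0.8200 [x] (6,1) — stop
  → r_3 = 0.8200
beam 4: φ=90°, α=345°
  cosα=0.9659 sinα=-0.2588 | (5,1) | tMaxX 0.4245 tMaxY 2.7819 | tΔX 1.0353 tΔY 3.8637
    t=0.4245 [x] (6,1) — stop
  → r_4 = 0.4245

ranges = [0.6108, 0.6813, 0.8200, 0.4245]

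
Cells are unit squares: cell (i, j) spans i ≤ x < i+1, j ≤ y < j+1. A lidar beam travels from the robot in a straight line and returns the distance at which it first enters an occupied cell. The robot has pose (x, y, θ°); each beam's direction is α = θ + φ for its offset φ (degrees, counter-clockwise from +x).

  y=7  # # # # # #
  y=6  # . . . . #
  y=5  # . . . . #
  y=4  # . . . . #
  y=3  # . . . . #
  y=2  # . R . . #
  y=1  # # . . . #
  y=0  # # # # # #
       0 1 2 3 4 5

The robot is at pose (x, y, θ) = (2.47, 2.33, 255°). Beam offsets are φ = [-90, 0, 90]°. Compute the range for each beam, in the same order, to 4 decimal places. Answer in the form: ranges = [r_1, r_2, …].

ranges = [1.5219, 1.3769, 2.6192]

beam 1: φ=-90°, α=165°
  d=(-0.9659,0.2588)  start (2,2)  tX=0.4866 tY=2.5887  stride 1/|dx|=1.0353 1/|dy|=3.8637
    cross x-line → (1,2), t=0.4866
    cross x-line → (0,2), t=1.5219 (wall)
  → r_1 = 1.5219
beam 2: φ=0°, α=255°
  d=(-0.2588,-0.9659)  start (2,2)  tX=1.8159 tY=0.3416  stride 1/|dx|=3.8637 1/|dy|=1.0353
    cross y-line → (2,1), t=0.3416
    cross y-line → (2,0), t=1.3769 (wall)
  → r_2 = 1.3769
beam 3: φ=90°, α=345°
  d=(0.9659,-0.2588)  start (2,2)  tX=0.5487 tY=1.2750  stride 1/|dx|=1.0353 1/|dy|=3.8637
    cross x-line → (3,2), t=0.5487
    cross y-line → (3,1), t=1.2750
    cross x-line → (4,1), t=1.5840
    cross x-line → (5,1), t=2.6192 (wall)
  → r_3 = 2.6192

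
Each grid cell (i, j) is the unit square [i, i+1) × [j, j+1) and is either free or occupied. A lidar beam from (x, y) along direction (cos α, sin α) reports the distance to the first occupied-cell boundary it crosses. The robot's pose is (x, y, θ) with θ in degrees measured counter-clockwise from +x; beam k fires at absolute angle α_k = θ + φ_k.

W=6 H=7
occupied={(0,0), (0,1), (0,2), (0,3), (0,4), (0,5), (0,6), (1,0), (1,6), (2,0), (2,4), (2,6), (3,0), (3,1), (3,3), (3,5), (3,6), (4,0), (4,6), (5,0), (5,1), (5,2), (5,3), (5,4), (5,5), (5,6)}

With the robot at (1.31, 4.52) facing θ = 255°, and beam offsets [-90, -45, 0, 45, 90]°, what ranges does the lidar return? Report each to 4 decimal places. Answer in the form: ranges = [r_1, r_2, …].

beam 1: φ=-90°, α=165°
  d=(-0.9659,0.2588)  start (1,4)  tX=0.3209 tY=1.8546  stride 1/|dx|=1.0353 1/|dy|=3.8637
    cross x-line → (0,4), t=0.3209 (wall)
  → r_1 = 0.3209
beam 2: φ=-45°, α=210°
  d=(-0.8660,-0.5000)  start (1,4)  tX=0.3580 tY=1.0400  stride 1/|dx|=1.1547 1/|dy|=2.0000
    cross x-line → (0,4), t=0.3580 (wall)
  → r_2 = 0.3580
beam 3: φ=0°, α=255°
  d=(-0.2588,-0.9659)  start (1,4)  tX=1.1977 tY=0.5383  stride 1/|dx|=3.8637 1/|dy|=1.0353
    cross y-line → (1,3), t=0.5383
    cross x-line → (0,3), t=1.1977 (wall)
  → r_3 = 1.1977
beam 4: φ=45°, α=300°
  d=(0.5000,-0.8660)  start (1,4)  tX=1.3800 tY=0.6004  stride 1/|dx|=2.0000 1/|dy|=1.1547
    cross y-line → (1,3), t=0.6004
    cross x-line → (2,3), t=1.3800
    cross y-line → (2,2), t=1.7551
    cross y-line → (2,1), t=2.9098
    cross x-line → (3,1), t=3.3800 (wall)
  → r_4 = 3.3800
beam 5: φ=90°, α=345°
  d=(0.9659,-0.2588)  start (1,4)  tX=0.7143 tY=2.0091  stride 1/|dx|=1.0353 1/|dy|=3.8637
    cross x-line → (2,4), t=0.7143 (wall)
  → r_5 = 0.7143

ranges = [0.3209, 0.3580, 1.1977, 3.3800, 0.7143]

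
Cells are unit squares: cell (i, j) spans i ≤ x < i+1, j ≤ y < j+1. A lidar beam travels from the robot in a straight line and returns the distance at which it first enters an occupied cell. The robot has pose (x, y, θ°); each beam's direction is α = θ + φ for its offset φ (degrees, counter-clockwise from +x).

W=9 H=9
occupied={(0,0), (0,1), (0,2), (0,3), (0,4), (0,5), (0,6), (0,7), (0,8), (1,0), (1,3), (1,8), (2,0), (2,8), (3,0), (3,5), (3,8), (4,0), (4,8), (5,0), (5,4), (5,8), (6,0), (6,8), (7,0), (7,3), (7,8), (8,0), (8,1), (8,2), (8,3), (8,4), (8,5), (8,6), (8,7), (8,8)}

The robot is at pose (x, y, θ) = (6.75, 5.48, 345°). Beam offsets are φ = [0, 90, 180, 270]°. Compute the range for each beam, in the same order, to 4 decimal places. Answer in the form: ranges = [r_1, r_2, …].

ranges = [1.2941, 2.6089, 5.9528, 4.6380]

beam 1: φ=0°, α=345°
  d=(0.9659,-0.2588)  start (6,5)  tX=0.2588 tY=1.8546  stride 1/|dx|=1.0353 1/|dy|=3.8637
    cross x-line → (7,5), t=0.2588
    cross x-line → (8,5), t=1.2941 (wall)
  → r_1 = 1.2941
beam 2: φ=90°, α=75°
  d=(0.2588,0.9659)  start (6,5)  tX=0.9659 tY=0.5383  stride 1/|dx|=3.8637 1/|dy|=1.0353
    cross y-line → (6,6), t=0.5383
    cross x-line → (7,6), t=0.9659
    cross y-line → (7,7), t=1.5736
    cross y-line → (7,8), t=2.6089 (wall)
  → r_2 = 2.6089
beam 3: φ=180°, α=165°
  d=(-0.9659,0.2588)  start (6,5)  tX=0.7765 tY=2.0091  stride 1/|dx|=1.0353 1/|dy|=3.8637
    cross x-line → (5,5), t=0.7765
    cross x-line → (4,5), t=1.8117
    cross y-line → (4,6), t=2.0091
    cross x-line → (3,6), t=2.8470
    cross x-line → (2,6), t=3.8823
    cross x-line → (1,6), t=4.9176
    cross y-line → (1,7), t=5.8728
    cross x-line → (0,7), t=5.9528 (wall)
  → r_3 = 5.9528
beam 4: φ=270°, α=255°
  d=(-0.2588,-0.9659)  start (6,5)  tX=2.8978 tY=0.4969  stride 1/|dx|=3.8637 1/|dy|=1.0353
    cross y-line → (6,4), t=0.4969
    cross y-line → (6,3), t=1.5322
    cross y-line → (6,2), t=2.5675
    cross x-line → (5,2), t=2.8978
    cross y-line → (5,1), t=3.6028
    cross y-line → (5,0), t=4.6380 (wall)
  → r_4 = 4.6380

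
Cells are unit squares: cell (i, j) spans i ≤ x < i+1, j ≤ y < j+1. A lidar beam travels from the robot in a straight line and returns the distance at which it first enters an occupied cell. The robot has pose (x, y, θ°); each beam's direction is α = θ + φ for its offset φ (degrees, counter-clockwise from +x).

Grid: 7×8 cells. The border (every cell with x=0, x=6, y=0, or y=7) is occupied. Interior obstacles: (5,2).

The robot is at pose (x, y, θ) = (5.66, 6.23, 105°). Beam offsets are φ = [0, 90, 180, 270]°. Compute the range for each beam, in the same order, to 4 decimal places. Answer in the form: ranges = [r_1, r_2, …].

beam 1: φ=0°, α=105°
  dir = (cos 105°, sin 105°) = (-0.2588, 0.9659); from cell (5,6)
  next x-line at t=2.5500, next y-line at t=0.7972; Δt_x=3.8637, Δt_y=1.0353
    y: enter (5,7) at t=0.7972 ← occupied
  → r_1 = 0.7972
beam 2: φ=90°, α=195°
  dir = (cos 195°, sin 195°) = (-0.9659, -0.2588); from cell (5,6)
  next x-line at t=0.6833, next y-line at t=0.8887; Δt_x=1.0353, Δt_y=3.8637
    x: enter (4,6) at t=0.6833
    y: enter (4,5) at t=0.8887
    x: enter (3,5) at t=1.7186
    x: enter (2,5) at t=2.7538
    x: enter (1,5) at t=3.7891
    y: enter (1,4) at t=4.7524
    x: enter (0,4) at t=4.8244 ← occupied
  → r_2 = 4.8244
beam 3: φ=180°, α=285°
  dir = (cos 285°, sin 285°) = (0.2588, -0.9659); from cell (5,6)
  next x-line at t=1.3137, next y-line at t=0.2381; Δt_x=3.8637, Δt_y=1.0353
    y: enter (5,5) at t=0.2381
    y: enter (5,4) at t=1.2734
    x: enter (6,4) at t=1.3137 ← occupied
  → r_3 = 1.3137
beam 4: φ=270°, α=15°
  dir = (cos 15°, sin 15°) = (0.9659, 0.2588); from cell (5,6)
  next x-line at t=0.3520, next y-line at t=2.9751; Δt_x=1.0353, Δt_y=3.8637
    x: enter (6,6) at t=0.3520 ← occupied
  → r_4 = 0.3520

ranges = [0.7972, 4.8244, 1.3137, 0.3520]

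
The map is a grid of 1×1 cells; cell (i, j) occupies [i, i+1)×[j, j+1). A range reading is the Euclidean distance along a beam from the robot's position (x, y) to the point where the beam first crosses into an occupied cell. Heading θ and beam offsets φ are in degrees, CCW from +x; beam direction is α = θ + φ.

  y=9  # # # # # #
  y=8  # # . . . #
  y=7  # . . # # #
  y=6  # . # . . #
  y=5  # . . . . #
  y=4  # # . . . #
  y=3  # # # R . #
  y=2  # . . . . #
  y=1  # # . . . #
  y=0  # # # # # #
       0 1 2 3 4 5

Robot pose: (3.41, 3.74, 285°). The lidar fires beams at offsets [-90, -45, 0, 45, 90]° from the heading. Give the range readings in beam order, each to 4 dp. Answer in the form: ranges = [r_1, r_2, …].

ranges = [0.4245, 0.8200, 2.8367, 1.8360, 1.6461]

beam 1: φ=-90°, α=195°
  d=(-0.9659,-0.2588)  start (3,3)  tX=0.4245 tY=2.8591  stride 1/|dx|=1.0353 1/|dy|=3.8637
    cross x-line → (2,3), t=0.4245 (wall)
  → r_1 = 0.4245
beam 2: φ=-45°, α=240°
  d=(-0.5000,-0.8660)  start (3,3)  tX=0.8200 tY=0.8545  stride 1/|dx|=2.0000 1/|dy|=1.1547
    cross x-line → (2,3), t=0.8200 (wall)
  → r_2 = 0.8200
beam 3: φ=0°, α=285°
  d=(0.2588,-0.9659)  start (3,3)  tX=2.2796 tY=0.7661  stride 1/|dx|=3.8637 1/|dy|=1.0353
    cross y-line → (3,2), t=0.7661
    cross y-line → (3,1), t=1.8014
    cross x-line → (4,1), t=2.2796
    cross y-line → (4,0), t=2.8367 (wall)
  → r_3 = 2.8367
beam 4: φ=45°, α=330°
  d=(0.8660,-0.5000)  start (3,3)  tX=0.6813 tY=1.4800  stride 1/|dx|=1.1547 1/|dy|=2.0000
    cross x-line → (4,3), t=0.6813
    cross y-line → (4,2), t=1.4800
    cross x-line → (5,2), t=1.8360 (wall)
  → r_4 = 1.8360
beam 5: φ=90°, α=15°
  d=(0.9659,0.2588)  start (3,3)  tX=0.6108 tY=1.0046  stride 1/|dx|=1.0353 1/|dy|=3.8637
    cross x-line → (4,3), t=0.6108
    cross y-line → (4,4), t=1.0046
    cross x-line → (5,4), t=1.6461 (wall)
  → r_5 = 1.6461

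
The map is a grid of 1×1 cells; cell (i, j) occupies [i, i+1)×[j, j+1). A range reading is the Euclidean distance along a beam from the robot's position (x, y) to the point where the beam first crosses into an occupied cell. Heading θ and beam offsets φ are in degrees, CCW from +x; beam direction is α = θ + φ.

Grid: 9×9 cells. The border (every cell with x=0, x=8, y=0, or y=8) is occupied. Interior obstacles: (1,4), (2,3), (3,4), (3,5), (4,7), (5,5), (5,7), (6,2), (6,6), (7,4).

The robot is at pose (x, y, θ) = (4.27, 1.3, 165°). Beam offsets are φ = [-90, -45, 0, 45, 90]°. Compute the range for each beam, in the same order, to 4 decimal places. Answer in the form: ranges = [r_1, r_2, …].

ranges = [3.8305, 2.5400, 3.3854, 0.6000, 0.3106]

beam 1: φ=-90°, α=75°
  direction (0.2588, 0.9659); cell (4,1); t to first gridline: x 2.8205, y 0.7247 (then +3.8637 / +1.0353)
    (4,2) via y @ 0.7247
    (4,3) via y @ 1.7600
    (4,4) via y @ 2.7952
    (5,4) via x @ 2.8205
    (5,5) via y @ 3.8305  # hit
  → r_1 = 3.8305
beam 2: φ=-45°, α=120°
  direction (-0.5000, 0.8660); cell (4,1); t to first gridline: x 0.5400, y 0.8083 (then +2.0000 / +1.1547)
    (3,1) via x @ 0.5400
    (3,2) via y @ 0.8083
    (3,3) via y @ 1.9630
    (2,3) via x @ 2.5400  # hit
  → r_2 = 2.5400
beam 3: φ=0°, α=165°
  direction (-0.9659, 0.2588); cell (4,1); t to first gridline: x 0.2795, y 2.7046 (then +1.0353 / +3.8637)
    (3,1) via x @ 0.2795
    (2,1) via x @ 1.3148
    (1,1) via x @ 2.3501
    (1,2) via y @ 2.7046
    (0,2) via x @ 3.3854  # hit
  → r_3 = 3.3854
beam 4: φ=45°, α=210°
  direction (-0.8660, -0.5000); cell (4,1); t to first gridline: x 0.3118, y 0.6000 (then +1.1547 / +2.0000)
    (3,1) via x @ 0.3118
    (3,0) via y @ 0.6000  # hit
  → r_4 = 0.6000
beam 5: φ=90°, α=255°
  direction (-0.2588, -0.9659); cell (4,1); t to first gridline: x 1.0432, y 0.3106 (then +3.8637 / +1.0353)
    (4,0) via y @ 0.3106  # hit
  → r_5 = 0.3106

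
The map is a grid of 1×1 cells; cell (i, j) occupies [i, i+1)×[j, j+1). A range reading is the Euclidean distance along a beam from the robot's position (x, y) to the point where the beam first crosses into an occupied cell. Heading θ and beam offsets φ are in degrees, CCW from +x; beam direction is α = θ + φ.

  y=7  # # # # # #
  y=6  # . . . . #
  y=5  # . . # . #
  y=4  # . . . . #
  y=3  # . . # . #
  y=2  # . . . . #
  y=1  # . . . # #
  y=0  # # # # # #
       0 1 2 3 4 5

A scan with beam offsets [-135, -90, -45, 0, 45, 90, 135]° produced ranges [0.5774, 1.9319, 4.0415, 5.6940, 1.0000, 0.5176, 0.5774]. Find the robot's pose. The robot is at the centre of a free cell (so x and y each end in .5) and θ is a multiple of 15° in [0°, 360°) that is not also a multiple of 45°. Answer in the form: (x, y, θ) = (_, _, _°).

Enumerate (i+0.5, j+0.5, θ) over the 21 free cells and 16 admissible headings. For each, cast all 7 beams and compare to the given ranges.
  (1.5, 6.5, 240°): beam 1 = 0.5176 ≠ 0.5774 ✗
  (3.5, 4.5, 75°): beam 2 = 1.5529 ≠ 1.9319 ✗
  (2.5, 2.5, 60°): beam 1 = 1.5529 ≠ 0.5774 ✗
  (4.5, 5.5, 330°): beam 1 = 0.5176 ≠ 0.5774 ✗
  (1.5, 5.5, 30°): beam 1 = 1.9319 ≠ 0.5774 ✗
  …
  (1.5, 1.5, 75°): r_1=0.5774, r_2=1.9319, r_3=4.0415, r_4=5.6940, r_5=1.0000, r_6=0.5176, r_7=0.5774 — all match ✓
Unique over the lattice → pose = (1.5, 1.5, 75°).

(x, y, θ) = (1.5, 1.5, 75°)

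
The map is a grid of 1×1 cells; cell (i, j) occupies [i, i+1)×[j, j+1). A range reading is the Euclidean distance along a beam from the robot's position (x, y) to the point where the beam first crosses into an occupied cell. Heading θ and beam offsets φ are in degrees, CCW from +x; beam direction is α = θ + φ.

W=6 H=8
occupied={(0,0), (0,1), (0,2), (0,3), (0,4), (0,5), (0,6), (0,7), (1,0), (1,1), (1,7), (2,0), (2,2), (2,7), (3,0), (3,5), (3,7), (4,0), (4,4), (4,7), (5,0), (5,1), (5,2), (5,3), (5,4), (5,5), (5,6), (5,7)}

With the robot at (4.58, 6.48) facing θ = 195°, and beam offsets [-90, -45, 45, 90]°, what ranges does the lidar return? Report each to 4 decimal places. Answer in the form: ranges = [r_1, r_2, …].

ranges = [0.5383, 1.0400, 1.1600, 1.5322]

beam 1: φ=-90°, α=105°
  dir = (cos 105°, sin 105°) = (-0.2588, 0.9659); from cell (4,6)
  next x-line at t=2.2409, next y-line at t=0.5383; Δt_x=3.8637, Δt_y=1.0353
    y: enter (4,7) at t=0.5383 ← occupied
  → r_1 = 0.5383
beam 2: φ=-45°, α=150°
  dir = (cos 150°, sin 150°) = (-0.8660, 0.5000); from cell (4,6)
  next x-line at t=0.6697, next y-line at t=1.0400; Δt_x=1.1547, Δt_y=2.0000
    x: enter (3,6) at t=0.6697
    y: enter (3,7) at t=1.0400 ← occupied
  → r_2 = 1.0400
beam 3: φ=45°, α=240°
  dir = (cos 240°, sin 240°) = (-0.5000, -0.8660); from cell (4,6)
  next x-line at t=1.1600, next y-line at t=0.5543; Δt_x=2.0000, Δt_y=1.1547
    y: enter (4,5) at t=0.5543
    x: enter (3,5) at t=1.1600 ← occupied
  → r_3 = 1.1600
beam 4: φ=90°, α=285°
  dir = (cos 285°, sin 285°) = (0.2588, -0.9659); from cell (4,6)
  next x-line at t=1.6228, next y-line at t=0.4969; Δt_x=3.8637, Δt_y=1.0353
    y: enter (4,5) at t=0.4969
    y: enter (4,4) at t=1.5322 ← occupied
  → r_4 = 1.5322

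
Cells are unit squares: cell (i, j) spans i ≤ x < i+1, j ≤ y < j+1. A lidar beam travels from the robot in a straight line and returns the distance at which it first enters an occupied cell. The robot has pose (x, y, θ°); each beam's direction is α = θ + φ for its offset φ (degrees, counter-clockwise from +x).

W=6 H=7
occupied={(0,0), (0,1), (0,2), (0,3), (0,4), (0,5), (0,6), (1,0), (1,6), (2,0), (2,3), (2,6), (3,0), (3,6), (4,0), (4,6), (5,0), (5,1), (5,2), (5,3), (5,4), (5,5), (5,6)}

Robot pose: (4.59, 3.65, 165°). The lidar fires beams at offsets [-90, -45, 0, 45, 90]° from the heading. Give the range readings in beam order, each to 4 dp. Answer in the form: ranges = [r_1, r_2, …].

beam 1: φ=-90°, α=75°
  dir = (cos 75°, sin 75°) = (0.2588, 0.9659); from cell (4,3)
  next x-line at t=1.5841, next y-line at t=0.3623; Δt_x=3.8637, Δt_y=1.0353
    y: enter (4,4) at t=0.3623
    y: enter (4,5) at t=1.3976
    x: enter (5,5) at t=1.5841 ← occupied
  → r_1 = 1.5841
beam 2: φ=-45°, α=120°
  dir = (cos 120°, sin 120°) = (-0.5000, 0.8660); from cell (4,3)
  next x-line at t=1.1800, next y-line at t=0.4041; Δt_x=2.0000, Δt_y=1.1547
    y: enter (4,4) at t=0.4041
    x: enter (3,4) at t=1.1800
    y: enter (3,5) at t=1.5588
    y: enter (3,6) at t=2.7135 ← occupied
  → r_2 = 2.7135
beam 3: φ=0°, α=165°
  dir = (cos 165°, sin 165°) = (-0.9659, 0.2588); from cell (4,3)
  next x-line at t=0.6108, next y-line at t=1.3523; Δt_x=1.0353, Δt_y=3.8637
    x: enter (3,3) at t=0.6108
    y: enter (3,4) at t=1.3523
    x: enter (2,4) at t=1.6461
    x: enter (1,4) at t=2.6814
    x: enter (0,4) at t=3.7166 ← occupied
  → r_3 = 3.7166
beam 4: φ=45°, α=210°
  dir = (cos 210°, sin 210°) = (-0.8660, -0.5000); from cell (4,3)
  next x-line at t=0.6813, next y-line at t=1.3000; Δt_x=1.1547, Δt_y=2.0000
    x: enter (3,3) at t=0.6813
    y: enter (3,2) at t=1.3000
    x: enter (2,2) at t=1.8360
    x: enter (1,2) at t=2.9907
    y: enter (1,1) at t=3.3000
    x: enter (0,1) at t=4.1454 ← occupied
  → r_4 = 4.1454
beam 5: φ=90°, α=255°
  dir = (cos 255°, sin 255°) = (-0.2588, -0.9659); from cell (4,3)
  next x-line at t=2.2796, next y-line at t=0.6729; Δt_x=3.8637, Δt_y=1.0353
    y: enter (4,2) at t=0.6729
    y: enter (4,1) at t=1.7082
    x: enter (3,1) at t=2.2796
    y: enter (3,0) at t=2.7435 ← occupied
  → r_5 = 2.7435

ranges = [1.5841, 2.7135, 3.7166, 4.1454, 2.7435]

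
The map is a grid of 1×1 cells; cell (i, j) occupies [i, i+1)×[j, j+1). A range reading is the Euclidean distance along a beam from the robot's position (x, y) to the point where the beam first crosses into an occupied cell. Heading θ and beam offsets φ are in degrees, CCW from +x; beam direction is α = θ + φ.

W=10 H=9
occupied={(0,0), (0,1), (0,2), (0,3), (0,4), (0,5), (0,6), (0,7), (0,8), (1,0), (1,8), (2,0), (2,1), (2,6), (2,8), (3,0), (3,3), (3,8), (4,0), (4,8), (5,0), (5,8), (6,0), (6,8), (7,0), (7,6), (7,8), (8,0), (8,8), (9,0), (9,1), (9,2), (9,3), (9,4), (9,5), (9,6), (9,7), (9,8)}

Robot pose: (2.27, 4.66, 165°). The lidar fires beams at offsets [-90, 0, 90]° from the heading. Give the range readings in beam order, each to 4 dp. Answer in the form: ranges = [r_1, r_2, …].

ranges = [1.3873, 1.3148, 3.7891]

beam 1: φ=-90°, α=75°
  direction (0.2588, 0.9659); cell (2,4); t to first gridline: x 2.8205, y 0.3520 (then +3.8637 / +1.0353)
    (2,5) via y @ 0.3520
    (2,6) via y @ 1.3873  # hit
  → r_1 = 1.3873
beam 2: φ=0°, α=165°
  direction (-0.9659, 0.2588); cell (2,4); t to first gridline: x 0.2795, y 1.3137 (then +1.0353 / +3.8637)
    (1,4) via x @ 0.2795
    (1,5) via y @ 1.3137
    (0,5) via x @ 1.3148  # hit
  → r_2 = 1.3148
beam 3: φ=90°, α=255°
  direction (-0.2588, -0.9659); cell (2,4); t to first gridline: x 1.0432, y 0.6833 (then +3.8637 / +1.0353)
    (2,3) via y @ 0.6833
    (1,3) via x @ 1.0432
    (1,2) via y @ 1.7186
    (1,1) via y @ 2.7538
    (1,0) via y @ 3.7891  # hit
  → r_3 = 3.7891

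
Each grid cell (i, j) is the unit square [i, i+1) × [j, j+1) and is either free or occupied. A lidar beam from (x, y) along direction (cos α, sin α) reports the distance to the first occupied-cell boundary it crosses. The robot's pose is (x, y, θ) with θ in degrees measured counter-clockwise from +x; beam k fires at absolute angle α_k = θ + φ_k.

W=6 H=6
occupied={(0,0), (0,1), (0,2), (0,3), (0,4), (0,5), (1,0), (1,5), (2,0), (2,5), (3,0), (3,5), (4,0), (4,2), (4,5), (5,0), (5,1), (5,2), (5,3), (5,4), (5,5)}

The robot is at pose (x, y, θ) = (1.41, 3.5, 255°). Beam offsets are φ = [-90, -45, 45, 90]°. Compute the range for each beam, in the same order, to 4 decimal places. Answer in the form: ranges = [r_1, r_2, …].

beam 1: φ=-90°, α=165°
  dir = (cos 165°, sin 165°) = (-0.9659, 0.2588); from cell (1,3)
  next x-line at t=0.4245, next y-line at t=1.9319; Δt_x=1.0353, Δt_y=3.8637
    x: enter (0,3) at t=0.4245 ← occupied
  → r_1 = 0.4245
beam 2: φ=-45°, α=210°
  dir = (cos 210°, sin 210°) = (-0.8660, -0.5000); from cell (1,3)
  next x-line at t=0.4734, next y-line at t=1.0000; Δt_x=1.1547, Δt_y=2.0000
    x: enter (0,3) at t=0.4734 ← occupied
  → r_2 = 0.4734
beam 3: φ=45°, α=300°
  dir = (cos 300°, sin 300°) = (0.5000, -0.8660); from cell (1,3)
  next x-line at t=1.1800, next y-line at t=0.5774; Δt_x=2.0000, Δt_y=1.1547
    y: enter (1,2) at t=0.5774
    x: enter (2,2) at t=1.1800
    y: enter (2,1) at t=1.7321
    y: enter (2,0) at t=2.8868 ← occupied
  → r_3 = 2.8868
beam 4: φ=90°, α=345°
  dir = (cos 345°, sin 345°) = (0.9659, -0.2588); from cell (1,3)
  next x-line at t=0.6108, next y-line at t=1.9319; Δt_x=1.0353, Δt_y=3.8637
    x: enter (2,3) at t=0.6108
    x: enter (3,3) at t=1.6461
    y: enter (3,2) at t=1.9319
    x: enter (4,2) at t=2.6814 ← occupied
  → r_4 = 2.6814

ranges = [0.4245, 0.4734, 2.8868, 2.6814]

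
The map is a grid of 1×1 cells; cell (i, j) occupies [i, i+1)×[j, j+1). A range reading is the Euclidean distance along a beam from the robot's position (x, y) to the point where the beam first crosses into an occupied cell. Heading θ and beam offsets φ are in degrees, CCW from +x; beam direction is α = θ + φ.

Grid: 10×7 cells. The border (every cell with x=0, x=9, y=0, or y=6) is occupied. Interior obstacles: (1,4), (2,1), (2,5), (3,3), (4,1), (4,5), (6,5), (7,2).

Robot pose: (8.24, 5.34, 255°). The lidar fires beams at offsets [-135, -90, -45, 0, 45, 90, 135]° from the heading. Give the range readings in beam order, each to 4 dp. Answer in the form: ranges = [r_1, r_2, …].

ranges = [0.7621, 1.2837, 6.6800, 2.4225, 1.5200, 0.7868, 0.8776]

beam 1: φ=-135°, α=120°
  dir = (cos 120°, sin 120°) = (-0.5000, 0.8660); from cell (8,5)
  next x-line at t=0.4800, next y-line at t=0.7621; Δt_x=2.0000, Δt_y=1.1547
    x: enter (7,5) at t=0.4800
    y: enter (7,6) at t=0.7621 ← occupied
  → r_1 = 0.7621
beam 2: φ=-90°, α=165°
  dir = (cos 165°, sin 165°) = (-0.9659, 0.2588); from cell (8,5)
  next x-line at t=0.2485, next y-line at t=2.5500; Δt_x=1.0353, Δt_y=3.8637
    x: enter (7,5) at t=0.2485
    x: enter (6,5) at t=1.2837 ← occupied
  → r_2 = 1.2837
beam 3: φ=-45°, α=210°
  dir = (cos 210°, sin 210°) = (-0.8660, -0.5000); from cell (8,5)
  next x-line at t=0.2771, next y-line at t=0.6800; Δt_x=1.1547, Δt_y=2.0000
    x: enter (7,5) at t=0.2771
    y: enter (7,4) at t=0.6800
    x: enter (6,4) at t=1.4318
    x: enter (5,4) at t=2.5865
    y: enter (5,3) at t=2.6800
    x: enter (4,3) at t=3.7412
    y: enter (4,2) at t=4.6800
    x: enter (3,2) at t=4.8959
    x: enter (2,2) at t=6.0506
    y: enter (2,1) at t=6.6800 ← occupied
  → r_3 = 6.6800
beam 4: φ=0°, α=255°
  dir = (cos 255°, sin 255°) = (-0.2588, -0.9659); from cell (8,5)
  next x-line at t=0.9273, next y-line at t=0.3520; Δt_x=3.8637, Δt_y=1.0353
    y: enter (8,4) at t=0.3520
    x: enter (7,4) at t=0.9273
    y: enter (7,3) at t=1.3873
    y: enter (7,2) at t=2.4225 ← occupied
  → r_4 = 2.4225
beam 5: φ=45°, α=300°
  dir = (cos 300°, sin 300°) = (0.5000, -0.8660); from cell (8,5)
  next x-line at t=1.5200, next y-line at t=0.3926; Δt_x=2.0000, Δt_y=1.1547
    y: enter (8,4) at t=0.3926
    x: enter (9,4) at t=1.5200 ← occupied
  → r_5 = 1.5200
beam 6: φ=90°, α=345°
  dir = (cos 345°, sin 345°) = (0.9659, -0.2588); from cell (8,5)
  next x-line at t=0.7868, next y-line at t=1.3137; Δt_x=1.0353, Δt_y=3.8637
    x: enter (9,5) at t=0.7868 ← occupied
  → r_6 = 0.7868
beam 7: φ=135°, α=30°
  dir = (cos 30°, sin 30°) = (0.8660, 0.5000); from cell (8,5)
  next x-line at t=0.8776, next y-line at t=1.3200; Δt_x=1.1547, Δt_y=2.0000
    x: enter (9,5) at t=0.8776 ← occupied
  → r_7 = 0.8776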